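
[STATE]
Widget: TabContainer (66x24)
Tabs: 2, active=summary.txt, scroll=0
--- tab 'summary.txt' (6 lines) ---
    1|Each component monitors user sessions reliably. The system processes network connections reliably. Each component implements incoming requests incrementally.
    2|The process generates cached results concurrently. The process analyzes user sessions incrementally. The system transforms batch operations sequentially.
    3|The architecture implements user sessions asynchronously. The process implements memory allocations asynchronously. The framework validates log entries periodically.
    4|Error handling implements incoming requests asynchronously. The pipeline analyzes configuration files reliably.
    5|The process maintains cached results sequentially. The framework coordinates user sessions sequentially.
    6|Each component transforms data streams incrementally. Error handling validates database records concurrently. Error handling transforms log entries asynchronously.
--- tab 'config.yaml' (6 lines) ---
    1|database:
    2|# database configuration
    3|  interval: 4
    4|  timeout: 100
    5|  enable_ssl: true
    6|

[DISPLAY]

[summary.txt]│ config.yaml                                        
──────────────────────────────────────────────────────────────────
Each component monitors user sessions reliably. The system process
The process generates cached results concurrently. The process ana
The architecture implements user sessions asynchronously. The proc
Error handling implements incoming requests asynchronously. The pi
The process maintains cached results sequentially. The framework c
Each component transforms data streams incrementally. Error handli
                                                                  
                                                                  
                                                                  
                                                                  
                                                                  
                                                                  
                                                                  
                                                                  
                                                                  
                                                                  
                                                                  
                                                                  
                                                                  
                                                                  
                                                                  
                                                                  


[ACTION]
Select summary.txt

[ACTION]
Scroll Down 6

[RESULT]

[summary.txt]│ config.yaml                                        
──────────────────────────────────────────────────────────────────
Each component transforms data streams incrementally. Error handli
                                                                  
                                                                  
                                                                  
                                                                  
                                                                  
                                                                  
                                                                  
                                                                  
                                                                  
                                                                  
                                                                  
                                                                  
                                                                  
                                                                  
                                                                  
                                                                  
                                                                  
                                                                  
                                                                  
                                                                  
                                                                  


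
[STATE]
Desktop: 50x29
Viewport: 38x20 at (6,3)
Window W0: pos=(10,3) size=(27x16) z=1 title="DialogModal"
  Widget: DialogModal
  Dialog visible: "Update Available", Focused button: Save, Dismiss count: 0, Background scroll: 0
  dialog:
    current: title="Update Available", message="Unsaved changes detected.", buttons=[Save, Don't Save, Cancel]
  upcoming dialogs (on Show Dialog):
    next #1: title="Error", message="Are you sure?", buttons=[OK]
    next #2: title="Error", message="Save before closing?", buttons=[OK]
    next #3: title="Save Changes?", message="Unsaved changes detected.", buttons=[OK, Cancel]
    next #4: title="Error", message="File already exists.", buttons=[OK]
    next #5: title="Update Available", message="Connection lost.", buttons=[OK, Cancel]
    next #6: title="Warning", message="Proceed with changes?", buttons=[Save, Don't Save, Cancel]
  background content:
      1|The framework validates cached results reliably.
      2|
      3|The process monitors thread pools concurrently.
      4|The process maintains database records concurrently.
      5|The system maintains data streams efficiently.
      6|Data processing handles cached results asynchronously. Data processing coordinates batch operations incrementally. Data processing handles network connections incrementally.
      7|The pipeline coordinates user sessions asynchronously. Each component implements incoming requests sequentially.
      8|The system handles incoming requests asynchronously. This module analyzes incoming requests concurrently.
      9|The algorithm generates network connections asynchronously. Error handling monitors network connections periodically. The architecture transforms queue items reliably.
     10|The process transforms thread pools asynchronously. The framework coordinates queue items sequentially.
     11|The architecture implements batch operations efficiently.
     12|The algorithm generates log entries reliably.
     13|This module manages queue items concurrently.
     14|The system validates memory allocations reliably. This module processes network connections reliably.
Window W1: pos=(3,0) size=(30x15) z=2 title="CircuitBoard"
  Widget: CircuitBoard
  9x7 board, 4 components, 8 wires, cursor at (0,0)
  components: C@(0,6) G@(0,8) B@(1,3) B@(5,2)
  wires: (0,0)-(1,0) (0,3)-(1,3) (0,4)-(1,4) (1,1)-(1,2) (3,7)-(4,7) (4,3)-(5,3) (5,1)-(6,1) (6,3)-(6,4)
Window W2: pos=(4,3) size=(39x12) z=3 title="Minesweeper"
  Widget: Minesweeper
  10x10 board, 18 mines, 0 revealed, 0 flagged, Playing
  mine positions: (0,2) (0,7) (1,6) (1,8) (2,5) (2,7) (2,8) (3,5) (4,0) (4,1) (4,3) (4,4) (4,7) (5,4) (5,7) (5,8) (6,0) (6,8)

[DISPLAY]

━━━━━━━━━━━━━━━━━━━━━━━━━━━━━━━━━━━━┓ 
Minesweeper                         ┃ 
────────────────────────────────────┨ 
■■■■■■■■■                           ┃ 
■■■■■■■■■                           ┃ 
■■■■■■■■■                           ┃ 
■■■■■■■■■                           ┃ 
■■■■■■■■■                           ┃ 
■■■■■■■■■                           ┃ 
■■■■■■■■■                           ┃ 
■■■■■■■■■                           ┃ 
━━━━━━━━━━━━━━━━━━━━━━━━━━━━━━━━━━━━┛ 
    ┃The process transforms th┃       
    ┃The architecture implemen┃       
    ┃The algorithm generates l┃       
    ┗━━━━━━━━━━━━━━━━━━━━━━━━━┛       
                                      
                                      
                                      
                                      


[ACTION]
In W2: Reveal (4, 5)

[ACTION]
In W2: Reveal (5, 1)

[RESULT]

━━━━━━━━━━━━━━━━━━━━━━━━━━━━━━━━━━━━┓ 
Minesweeper                         ┃ 
────────────────────────────────────┨ 
■■■■■■■■■                           ┃ 
■■■■■■■■■                           ┃ 
■■■■■■■■■                           ┃ 
■■■■■■■■■                           ┃ 
■■■■3■■■■                           ┃ 
3■■■■■■■■                           ┃ 
■■■■■■■■■                           ┃ 
■■■■■■■■■                           ┃ 
━━━━━━━━━━━━━━━━━━━━━━━━━━━━━━━━━━━━┛ 
    ┃The process transforms th┃       
    ┃The architecture implemen┃       
    ┃The algorithm generates l┃       
    ┗━━━━━━━━━━━━━━━━━━━━━━━━━┛       
                                      
                                      
                                      
                                      


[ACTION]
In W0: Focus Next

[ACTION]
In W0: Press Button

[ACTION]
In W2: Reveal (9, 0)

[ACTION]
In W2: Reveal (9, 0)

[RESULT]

━━━━━━━━━━━━━━━━━━━━━━━━━━━━━━━━━━━━┓ 
Minesweeper                         ┃ 
────────────────────────────────────┨ 
■■■■■■■■■                           ┃ 
■■■■■■■■■                           ┃ 
■■■■■■■■■                           ┃ 
■■■■■■■■■                           ┃ 
■■■■3■■■■                           ┃ 
323■■■■■■                           ┃ 
1 11113■■                           ┃ 
1     111                           ┃ 
━━━━━━━━━━━━━━━━━━━━━━━━━━━━━━━━━━━━┛ 
    ┃The process transforms th┃       
    ┃The architecture implemen┃       
    ┃The algorithm generates l┃       
    ┗━━━━━━━━━━━━━━━━━━━━━━━━━┛       
                                      
                                      
                                      
                                      


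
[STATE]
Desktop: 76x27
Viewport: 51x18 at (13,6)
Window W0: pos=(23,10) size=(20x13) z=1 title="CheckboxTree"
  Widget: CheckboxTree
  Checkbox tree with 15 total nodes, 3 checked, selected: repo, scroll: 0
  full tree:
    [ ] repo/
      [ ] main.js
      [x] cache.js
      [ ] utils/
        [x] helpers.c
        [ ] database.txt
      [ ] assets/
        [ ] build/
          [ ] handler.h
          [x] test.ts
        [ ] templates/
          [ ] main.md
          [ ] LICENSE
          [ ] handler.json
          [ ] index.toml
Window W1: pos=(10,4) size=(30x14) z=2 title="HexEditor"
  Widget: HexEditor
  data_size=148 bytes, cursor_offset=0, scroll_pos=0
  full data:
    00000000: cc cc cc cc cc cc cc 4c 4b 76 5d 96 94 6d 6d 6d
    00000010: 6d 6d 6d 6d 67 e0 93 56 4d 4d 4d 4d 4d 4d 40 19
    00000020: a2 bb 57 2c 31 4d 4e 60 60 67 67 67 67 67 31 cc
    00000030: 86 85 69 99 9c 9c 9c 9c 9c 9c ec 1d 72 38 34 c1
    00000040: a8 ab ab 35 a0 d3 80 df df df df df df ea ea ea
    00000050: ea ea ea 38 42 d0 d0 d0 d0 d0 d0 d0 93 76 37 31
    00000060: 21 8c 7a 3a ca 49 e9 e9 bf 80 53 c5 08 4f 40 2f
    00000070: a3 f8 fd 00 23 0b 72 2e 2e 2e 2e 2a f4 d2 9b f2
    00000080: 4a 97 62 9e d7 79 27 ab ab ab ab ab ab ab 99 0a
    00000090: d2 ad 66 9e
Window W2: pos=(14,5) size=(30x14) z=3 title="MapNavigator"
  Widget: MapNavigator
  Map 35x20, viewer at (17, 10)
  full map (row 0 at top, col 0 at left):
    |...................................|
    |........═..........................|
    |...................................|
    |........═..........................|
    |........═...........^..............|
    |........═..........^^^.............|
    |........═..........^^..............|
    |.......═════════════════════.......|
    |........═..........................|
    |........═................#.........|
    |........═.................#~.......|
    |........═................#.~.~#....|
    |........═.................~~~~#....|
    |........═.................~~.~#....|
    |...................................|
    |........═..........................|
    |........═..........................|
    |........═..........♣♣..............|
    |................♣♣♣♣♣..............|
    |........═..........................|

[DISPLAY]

─┃ MapNavigator               ┃                    
0┠────────────────────────────┨                    
0┃.....═..........^^^.........┃                    
0┃.....═..........^^..........┃                    
0┃....═════════════════════...┃                    
0┃.....═......................┃                    
0┃.....═................#.....┃                    
0┃.....═........@........#~...┃                    
0┃.....═................#.~.~#┃                    
0┃.....═.................~~~~#┃                    
0┃.....═.................~~.~#┃                    
━┃............................┃                    
 ┗━━━━━━━━━━━━━━━━━━━━━━━━━━━━┛                    
          ┃   [-] assets/    ┃                     
          ┃     [-] build/   ┃                     
          ┃       [ ] handler┃                     
          ┗━━━━━━━━━━━━━━━━━━┛                     
                                                   


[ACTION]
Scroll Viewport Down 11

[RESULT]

0┃.....═..........^^..........┃                    
0┃....═════════════════════...┃                    
0┃.....═......................┃                    
0┃.....═................#.....┃                    
0┃.....═........@........#~...┃                    
0┃.....═................#.~.~#┃                    
0┃.....═.................~~~~#┃                    
0┃.....═.................~~.~#┃                    
━┃............................┃                    
 ┗━━━━━━━━━━━━━━━━━━━━━━━━━━━━┛                    
          ┃   [-] assets/    ┃                     
          ┃     [-] build/   ┃                     
          ┃       [ ] handler┃                     
          ┗━━━━━━━━━━━━━━━━━━┛                     
                                                   
                                                   
                                                   
                                                   


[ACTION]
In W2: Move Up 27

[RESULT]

0┃                            ┃                    
0┃                            ┃                    
0┃                            ┃                    
0┃                            ┃                    
0┃..............@.............┃                    
0┃.....═......................┃                    
0┃............................┃                    
0┃.....═......................┃                    
━┃.....═...........^..........┃                    
 ┗━━━━━━━━━━━━━━━━━━━━━━━━━━━━┛                    
          ┃   [-] assets/    ┃                     
          ┃     [-] build/   ┃                     
          ┃       [ ] handler┃                     
          ┗━━━━━━━━━━━━━━━━━━┛                     
                                                   
                                                   
                                                   
                                                   


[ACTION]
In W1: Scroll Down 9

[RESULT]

 ┃                            ┃                    
 ┃                            ┃                    
 ┃                            ┃                    
 ┃                            ┃                    
 ┃..............@.............┃                    
 ┃.....═......................┃                    
 ┃............................┃                    
 ┃.....═......................┃                    
━┃.....═...........^..........┃                    
 ┗━━━━━━━━━━━━━━━━━━━━━━━━━━━━┛                    
          ┃   [-] assets/    ┃                     
          ┃     [-] build/   ┃                     
          ┃       [ ] handler┃                     
          ┗━━━━━━━━━━━━━━━━━━┛                     
                                                   
                                                   
                                                   
                                                   


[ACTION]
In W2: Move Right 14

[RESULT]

 ┃                            ┃                    
 ┃                            ┃                    
 ┃                            ┃                    
 ┃                            ┃                    
 ┃..............@...          ┃                    
 ┃..................          ┃                    
 ┃..................          ┃                    
 ┃..................          ┃                    
━┃...^..............          ┃                    
 ┗━━━━━━━━━━━━━━━━━━━━━━━━━━━━┛                    
          ┃   [-] assets/    ┃                     
          ┃     [-] build/   ┃                     
          ┃       [ ] handler┃                     
          ┗━━━━━━━━━━━━━━━━━━┛                     
                                                   
                                                   
                                                   
                                                   


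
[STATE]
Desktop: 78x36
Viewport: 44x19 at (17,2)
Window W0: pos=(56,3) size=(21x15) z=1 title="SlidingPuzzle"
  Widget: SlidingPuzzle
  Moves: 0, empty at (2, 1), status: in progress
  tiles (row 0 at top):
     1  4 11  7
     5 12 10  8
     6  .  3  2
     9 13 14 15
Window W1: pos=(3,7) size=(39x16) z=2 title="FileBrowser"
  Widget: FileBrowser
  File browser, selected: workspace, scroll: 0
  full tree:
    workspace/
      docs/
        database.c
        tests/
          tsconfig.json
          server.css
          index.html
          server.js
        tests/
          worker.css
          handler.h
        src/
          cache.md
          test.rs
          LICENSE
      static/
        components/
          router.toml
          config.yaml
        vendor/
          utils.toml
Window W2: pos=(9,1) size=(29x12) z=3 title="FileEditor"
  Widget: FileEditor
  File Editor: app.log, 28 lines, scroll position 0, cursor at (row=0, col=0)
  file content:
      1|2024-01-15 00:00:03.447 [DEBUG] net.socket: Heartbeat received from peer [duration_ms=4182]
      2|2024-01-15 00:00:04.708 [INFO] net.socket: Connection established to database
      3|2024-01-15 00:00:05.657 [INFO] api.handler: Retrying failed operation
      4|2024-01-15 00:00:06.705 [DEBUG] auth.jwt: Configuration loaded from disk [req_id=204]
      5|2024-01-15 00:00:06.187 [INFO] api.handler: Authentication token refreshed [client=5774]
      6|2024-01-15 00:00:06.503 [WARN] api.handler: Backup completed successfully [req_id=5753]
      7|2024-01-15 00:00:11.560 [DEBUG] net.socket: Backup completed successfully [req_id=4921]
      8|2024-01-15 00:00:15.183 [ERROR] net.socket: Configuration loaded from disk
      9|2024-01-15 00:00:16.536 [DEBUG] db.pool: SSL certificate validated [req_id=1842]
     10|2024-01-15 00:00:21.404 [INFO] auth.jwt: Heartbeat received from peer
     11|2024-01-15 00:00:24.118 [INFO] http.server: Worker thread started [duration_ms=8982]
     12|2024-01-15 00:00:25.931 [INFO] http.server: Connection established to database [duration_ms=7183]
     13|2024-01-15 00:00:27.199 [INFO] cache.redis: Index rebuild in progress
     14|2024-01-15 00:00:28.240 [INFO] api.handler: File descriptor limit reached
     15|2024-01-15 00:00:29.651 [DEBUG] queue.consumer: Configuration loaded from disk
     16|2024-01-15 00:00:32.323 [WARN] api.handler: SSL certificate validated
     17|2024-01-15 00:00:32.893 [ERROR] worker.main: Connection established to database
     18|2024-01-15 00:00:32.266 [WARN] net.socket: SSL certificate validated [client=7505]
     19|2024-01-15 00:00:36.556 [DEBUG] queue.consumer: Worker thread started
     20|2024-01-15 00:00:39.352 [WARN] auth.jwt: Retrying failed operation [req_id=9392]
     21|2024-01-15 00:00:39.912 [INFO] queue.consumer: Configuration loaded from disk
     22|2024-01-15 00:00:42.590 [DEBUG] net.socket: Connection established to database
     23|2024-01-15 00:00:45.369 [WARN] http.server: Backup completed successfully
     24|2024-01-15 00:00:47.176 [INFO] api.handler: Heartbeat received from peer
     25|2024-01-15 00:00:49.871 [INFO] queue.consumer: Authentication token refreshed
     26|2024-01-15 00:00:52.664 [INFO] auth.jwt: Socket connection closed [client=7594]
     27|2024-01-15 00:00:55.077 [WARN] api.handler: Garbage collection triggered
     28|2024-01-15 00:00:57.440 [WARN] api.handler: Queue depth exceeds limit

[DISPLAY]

itor                ┃                       
────────────────────┨                  ┏━━━━
-15 00:00:03.447 [D▲┃                  ┃ Sli
-15 00:00:04.708 [I█┃                  ┠────
-15 00:00:05.657 [I░┃                  ┃┌───
-15 00:00:06.705 [D░┃━━━┓              ┃│  1
-15 00:00:06.187 [I░┃   ┃              ┃├───
-15 00:00:06.503 [W░┃───┨              ┃│  5
-15 00:00:11.560 [D░┃   ┃              ┃├───
-15 00:00:15.183 [E▼┃   ┃              ┃│  6
━━━━━━━━━━━━━━━━━━━━┛   ┃              ┃├───
                        ┃              ┃│  9
                        ┃              ┃└───
                        ┃              ┃Move
                        ┃              ┃    
                        ┃              ┗━━━━
                        ┃                   
                        ┃                   
                        ┃                   


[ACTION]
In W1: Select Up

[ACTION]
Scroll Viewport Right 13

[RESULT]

       ┃                                    
───────┨                  ┏━━━━━━━━━━━━━━━━━
447 [D▲┃                  ┃ SlidingPuzzle   
708 [I█┃                  ┠─────────────────
657 [I░┃                  ┃┌────┬────┬────┬─
705 [D░┃━━━┓              ┃│  1 │  4 │ 11 │ 
187 [I░┃   ┃              ┃├────┼────┼────┼─
503 [W░┃───┨              ┃│  5 │ 12 │ 10 │ 
560 [D░┃   ┃              ┃├────┼────┼────┼─
183 [E▼┃   ┃              ┃│  6 │    │  3 │ 
━━━━━━━┛   ┃              ┃├────┼────┼────┼─
           ┃              ┃│  9 │ 13 │ 14 │ 
           ┃              ┃└────┴────┴────┴─
           ┃              ┃Moves: 0         
           ┃              ┃                 
           ┃              ┗━━━━━━━━━━━━━━━━━
           ┃                                
           ┃                                
           ┃                                


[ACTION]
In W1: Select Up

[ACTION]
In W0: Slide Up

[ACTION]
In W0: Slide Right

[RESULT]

       ┃                                    
───────┨                  ┏━━━━━━━━━━━━━━━━━
447 [D▲┃                  ┃ SlidingPuzzle   
708 [I█┃                  ┠─────────────────
657 [I░┃                  ┃┌────┬────┬────┬─
705 [D░┃━━━┓              ┃│  1 │  4 │ 11 │ 
187 [I░┃   ┃              ┃├────┼────┼────┼─
503 [W░┃───┨              ┃│  5 │ 12 │ 10 │ 
560 [D░┃   ┃              ┃├────┼────┼────┼─
183 [E▼┃   ┃              ┃│  6 │ 13 │  3 │ 
━━━━━━━┛   ┃              ┃├────┼────┼────┼─
           ┃              ┃│    │  9 │ 14 │ 
           ┃              ┃└────┴────┴────┴─
           ┃              ┃Moves: 2         
           ┃              ┃                 
           ┃              ┗━━━━━━━━━━━━━━━━━
           ┃                                
           ┃                                
           ┃                                


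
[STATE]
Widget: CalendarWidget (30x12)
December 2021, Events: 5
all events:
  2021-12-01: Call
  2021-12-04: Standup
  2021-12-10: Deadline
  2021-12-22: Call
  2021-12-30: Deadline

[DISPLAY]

        December 2021         
Mo Tu We Th Fr Sa Su          
       1*  2  3  4*  5        
 6  7  8  9 10* 11 12         
13 14 15 16 17 18 19          
20 21 22* 23 24 25 26         
27 28 29 30* 31               
                              
                              
                              
                              
                              


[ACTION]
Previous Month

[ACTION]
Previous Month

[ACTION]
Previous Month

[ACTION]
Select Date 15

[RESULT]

        September 2021        
Mo Tu We Th Fr Sa Su          
       1  2  3  4  5          
 6  7  8  9 10 11 12          
13 14 [15] 16 17 18 19        
20 21 22 23 24 25 26          
27 28 29 30                   
                              
                              
                              
                              
                              


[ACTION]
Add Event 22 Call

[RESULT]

        September 2021        
Mo Tu We Th Fr Sa Su          
       1  2  3  4  5          
 6  7  8  9 10 11 12          
13 14 [15] 16 17 18 19        
20 21 22* 23 24 25 26         
27 28 29 30                   
                              
                              
                              
                              
                              


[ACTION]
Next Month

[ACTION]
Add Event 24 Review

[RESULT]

         October 2021         
Mo Tu We Th Fr Sa Su          
             1  2  3          
 4  5  6  7  8  9 10          
11 12 13 14 15 16 17          
18 19 20 21 22 23 24*         
25 26 27 28 29 30 31          
                              
                              
                              
                              
                              


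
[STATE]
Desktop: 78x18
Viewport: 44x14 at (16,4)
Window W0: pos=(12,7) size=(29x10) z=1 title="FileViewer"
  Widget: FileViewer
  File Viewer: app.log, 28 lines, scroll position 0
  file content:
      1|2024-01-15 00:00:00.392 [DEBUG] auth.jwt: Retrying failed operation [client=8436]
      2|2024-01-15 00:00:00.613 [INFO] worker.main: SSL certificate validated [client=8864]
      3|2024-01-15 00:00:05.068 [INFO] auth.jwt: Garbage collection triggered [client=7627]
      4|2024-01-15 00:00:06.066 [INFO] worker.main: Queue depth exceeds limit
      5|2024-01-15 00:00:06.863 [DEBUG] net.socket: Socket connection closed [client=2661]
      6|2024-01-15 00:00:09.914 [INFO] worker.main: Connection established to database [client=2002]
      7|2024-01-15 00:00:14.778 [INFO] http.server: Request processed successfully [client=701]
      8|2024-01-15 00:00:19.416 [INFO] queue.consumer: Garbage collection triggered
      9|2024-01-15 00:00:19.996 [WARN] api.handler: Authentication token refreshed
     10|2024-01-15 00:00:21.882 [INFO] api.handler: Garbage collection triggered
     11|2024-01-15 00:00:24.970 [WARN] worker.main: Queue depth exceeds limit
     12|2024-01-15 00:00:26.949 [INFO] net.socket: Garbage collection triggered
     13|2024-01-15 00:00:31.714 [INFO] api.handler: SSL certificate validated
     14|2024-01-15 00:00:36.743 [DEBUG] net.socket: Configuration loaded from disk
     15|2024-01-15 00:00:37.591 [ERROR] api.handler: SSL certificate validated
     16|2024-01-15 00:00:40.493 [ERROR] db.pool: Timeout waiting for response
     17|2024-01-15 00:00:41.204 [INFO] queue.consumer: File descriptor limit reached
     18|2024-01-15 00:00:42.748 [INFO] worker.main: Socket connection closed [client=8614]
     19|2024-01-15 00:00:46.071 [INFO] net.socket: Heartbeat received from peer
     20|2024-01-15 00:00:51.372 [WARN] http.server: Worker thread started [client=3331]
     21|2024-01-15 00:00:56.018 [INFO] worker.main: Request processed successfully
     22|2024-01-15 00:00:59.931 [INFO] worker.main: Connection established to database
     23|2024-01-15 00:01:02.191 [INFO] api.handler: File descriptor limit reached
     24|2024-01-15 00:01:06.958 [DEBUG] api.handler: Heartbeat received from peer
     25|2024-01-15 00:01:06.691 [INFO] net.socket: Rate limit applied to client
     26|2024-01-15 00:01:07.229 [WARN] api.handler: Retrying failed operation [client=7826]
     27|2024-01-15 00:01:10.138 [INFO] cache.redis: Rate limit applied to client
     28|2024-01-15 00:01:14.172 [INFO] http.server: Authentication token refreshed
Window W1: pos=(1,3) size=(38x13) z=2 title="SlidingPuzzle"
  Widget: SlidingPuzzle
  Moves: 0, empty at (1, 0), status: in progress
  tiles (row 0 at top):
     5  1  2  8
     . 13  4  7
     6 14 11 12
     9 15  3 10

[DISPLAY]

                      ┃                     
──────────────────────┨                     
─┬────┐               ┃                     
 │  8 │               ┃━┓                   
─┼────┤               ┃ ┃                   
 │  7 │               ┃─┨                   
─┼────┤               ┃▲┃                   
 │ 12 │               ┃█┃                   
─┼────┤               ┃░┃                   
 │ 10 │               ┃░┃                   
─┴────┘               ┃░┃                   
━━━━━━━━━━━━━━━━━━━━━━┛▼┃                   
━━━━━━━━━━━━━━━━━━━━━━━━┛                   
                                            


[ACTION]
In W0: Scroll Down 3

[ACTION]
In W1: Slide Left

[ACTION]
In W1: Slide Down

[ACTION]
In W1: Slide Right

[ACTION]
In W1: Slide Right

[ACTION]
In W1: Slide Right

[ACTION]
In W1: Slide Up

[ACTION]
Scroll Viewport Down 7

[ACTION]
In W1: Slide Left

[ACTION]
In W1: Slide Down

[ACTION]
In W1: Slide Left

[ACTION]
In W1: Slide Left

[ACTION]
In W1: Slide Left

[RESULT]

                      ┃                     
──────────────────────┨                     
─┬────┐               ┃                     
 │    │               ┃━┓                   
─┼────┤               ┃ ┃                   
 │  7 │               ┃─┨                   
─┼────┤               ┃▲┃                   
 │ 12 │               ┃█┃                   
─┼────┤               ┃░┃                   
 │ 10 │               ┃░┃                   
─┴────┘               ┃░┃                   
━━━━━━━━━━━━━━━━━━━━━━┛▼┃                   
━━━━━━━━━━━━━━━━━━━━━━━━┛                   
                                            


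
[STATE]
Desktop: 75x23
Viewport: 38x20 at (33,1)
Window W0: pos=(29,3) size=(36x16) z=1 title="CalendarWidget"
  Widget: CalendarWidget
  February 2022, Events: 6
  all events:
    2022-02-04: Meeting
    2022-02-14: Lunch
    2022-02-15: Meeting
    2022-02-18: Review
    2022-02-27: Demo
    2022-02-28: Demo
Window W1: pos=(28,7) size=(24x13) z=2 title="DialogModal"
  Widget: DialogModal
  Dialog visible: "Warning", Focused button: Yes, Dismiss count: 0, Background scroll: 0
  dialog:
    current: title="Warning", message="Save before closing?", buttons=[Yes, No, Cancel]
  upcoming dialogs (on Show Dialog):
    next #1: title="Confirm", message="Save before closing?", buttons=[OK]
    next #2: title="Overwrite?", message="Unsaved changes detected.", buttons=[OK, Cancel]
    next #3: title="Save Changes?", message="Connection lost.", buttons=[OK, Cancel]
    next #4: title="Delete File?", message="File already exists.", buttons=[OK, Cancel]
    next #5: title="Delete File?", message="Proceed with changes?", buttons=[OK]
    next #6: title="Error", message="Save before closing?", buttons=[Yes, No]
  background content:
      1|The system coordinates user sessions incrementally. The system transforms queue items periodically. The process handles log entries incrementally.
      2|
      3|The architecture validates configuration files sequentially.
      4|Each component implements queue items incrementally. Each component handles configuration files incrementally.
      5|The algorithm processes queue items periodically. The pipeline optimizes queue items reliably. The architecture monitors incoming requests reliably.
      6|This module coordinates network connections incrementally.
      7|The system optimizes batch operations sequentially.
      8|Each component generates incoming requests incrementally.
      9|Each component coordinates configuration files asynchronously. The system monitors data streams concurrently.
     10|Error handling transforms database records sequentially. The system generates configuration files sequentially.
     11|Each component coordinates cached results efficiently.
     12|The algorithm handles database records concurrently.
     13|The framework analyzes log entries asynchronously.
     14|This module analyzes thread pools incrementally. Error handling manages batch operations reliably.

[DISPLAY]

                                      
                                      
━━━━━━━━━━━━━━━━━━━━━━━━━━━━━━━┓      
lendarWidget                   ┃      
───────────────────────────────┨      
       February 2022           ┃      
━━━━━━━━━━━━━━━━━━┓            ┃      
logModal          ┃            ┃      
──────────────────┨            ┃      
system coordinates┃0           ┃      
                  ┃            ┃      
───────────────┐id┃            ┃      
   Warning     │me┃            ┃      
ave before clos│se┃            ┃      
Yes]  No   Canc│te┃            ┃      
───────────────┘ b┃            ┃      
 component generat┃            ┃      
 component coordin┃━━━━━━━━━━━━┛      
━━━━━━━━━━━━━━━━━━┛                   
                                      


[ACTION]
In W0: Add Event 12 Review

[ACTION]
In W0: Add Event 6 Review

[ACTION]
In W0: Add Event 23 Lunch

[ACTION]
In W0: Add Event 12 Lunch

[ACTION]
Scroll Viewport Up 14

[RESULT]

                                      
                                      
                                      
━━━━━━━━━━━━━━━━━━━━━━━━━━━━━━━┓      
lendarWidget                   ┃      
───────────────────────────────┨      
       February 2022           ┃      
━━━━━━━━━━━━━━━━━━┓            ┃      
logModal          ┃            ┃      
──────────────────┨            ┃      
system coordinates┃0           ┃      
                  ┃            ┃      
───────────────┐id┃            ┃      
   Warning     │me┃            ┃      
ave before clos│se┃            ┃      
Yes]  No   Canc│te┃            ┃      
───────────────┘ b┃            ┃      
 component generat┃            ┃      
 component coordin┃━━━━━━━━━━━━┛      
━━━━━━━━━━━━━━━━━━┛                   


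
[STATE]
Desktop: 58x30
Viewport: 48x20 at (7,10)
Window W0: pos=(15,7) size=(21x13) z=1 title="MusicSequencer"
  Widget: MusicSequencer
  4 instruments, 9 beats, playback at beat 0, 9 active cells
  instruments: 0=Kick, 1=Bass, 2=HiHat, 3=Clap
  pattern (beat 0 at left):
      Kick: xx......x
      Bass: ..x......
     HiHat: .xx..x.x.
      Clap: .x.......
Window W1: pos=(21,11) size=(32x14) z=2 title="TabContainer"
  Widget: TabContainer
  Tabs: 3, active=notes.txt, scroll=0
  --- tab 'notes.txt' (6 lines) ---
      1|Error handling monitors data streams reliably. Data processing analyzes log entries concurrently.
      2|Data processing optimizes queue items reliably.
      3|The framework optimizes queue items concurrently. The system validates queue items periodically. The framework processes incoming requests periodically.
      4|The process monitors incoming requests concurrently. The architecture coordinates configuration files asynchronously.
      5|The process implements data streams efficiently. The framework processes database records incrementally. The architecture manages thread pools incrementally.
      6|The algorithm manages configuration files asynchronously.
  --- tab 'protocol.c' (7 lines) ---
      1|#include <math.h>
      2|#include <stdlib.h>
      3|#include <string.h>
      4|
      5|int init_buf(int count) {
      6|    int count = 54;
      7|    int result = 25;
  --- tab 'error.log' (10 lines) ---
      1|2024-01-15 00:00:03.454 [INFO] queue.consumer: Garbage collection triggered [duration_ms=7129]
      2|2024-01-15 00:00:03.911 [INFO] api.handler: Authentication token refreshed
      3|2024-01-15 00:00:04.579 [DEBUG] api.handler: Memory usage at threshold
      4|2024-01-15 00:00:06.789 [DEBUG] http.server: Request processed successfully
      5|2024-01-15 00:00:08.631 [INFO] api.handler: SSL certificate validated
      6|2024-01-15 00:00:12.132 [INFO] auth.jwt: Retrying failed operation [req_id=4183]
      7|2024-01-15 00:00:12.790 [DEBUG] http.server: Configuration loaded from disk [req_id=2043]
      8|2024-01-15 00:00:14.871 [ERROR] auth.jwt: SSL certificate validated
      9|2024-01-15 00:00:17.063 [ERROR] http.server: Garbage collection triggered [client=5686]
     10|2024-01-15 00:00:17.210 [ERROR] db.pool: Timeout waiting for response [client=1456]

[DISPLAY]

        ┃      ▼12345678    ┃                   
        ┃  Kic┏━━━━━━━━━━━━━━━━━━━━━━━━━━━━━━┓  
        ┃  Bas┃ TabContainer                 ┃  
        ┃ HiHa┠──────────────────────────────┨  
        ┃  Cla┃[notes.txt]│ protocol.c │ erro┃  
        ┃     ┃──────────────────────────────┃  
        ┃     ┃Error handling monitors data s┃  
        ┃     ┃Data processing optimizes queu┃  
        ┃     ┃The framework optimizes queue ┃  
        ┗━━━━━┃The process monitors incoming ┃  
              ┃The process implements data st┃  
              ┃The algorithm manages configur┃  
              ┃                              ┃  
              ┃                              ┃  
              ┗━━━━━━━━━━━━━━━━━━━━━━━━━━━━━━┛  
                                                
                                                
                                                
                                                
                                                


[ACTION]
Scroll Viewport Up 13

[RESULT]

                                                
                                                
                                                
                                                
                                                
                                                
                                                
        ┏━━━━━━━━━━━━━━━━━━━┓                   
        ┃ MusicSequencer    ┃                   
        ┠───────────────────┨                   
        ┃      ▼12345678    ┃                   
        ┃  Kic┏━━━━━━━━━━━━━━━━━━━━━━━━━━━━━━┓  
        ┃  Bas┃ TabContainer                 ┃  
        ┃ HiHa┠──────────────────────────────┨  
        ┃  Cla┃[notes.txt]│ protocol.c │ erro┃  
        ┃     ┃──────────────────────────────┃  
        ┃     ┃Error handling monitors data s┃  
        ┃     ┃Data processing optimizes queu┃  
        ┃     ┃The framework optimizes queue ┃  
        ┗━━━━━┃The process monitors incoming ┃  


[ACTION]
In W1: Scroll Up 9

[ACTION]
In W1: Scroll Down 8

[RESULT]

                                                
                                                
                                                
                                                
                                                
                                                
                                                
        ┏━━━━━━━━━━━━━━━━━━━┓                   
        ┃ MusicSequencer    ┃                   
        ┠───────────────────┨                   
        ┃      ▼12345678    ┃                   
        ┃  Kic┏━━━━━━━━━━━━━━━━━━━━━━━━━━━━━━┓  
        ┃  Bas┃ TabContainer                 ┃  
        ┃ HiHa┠──────────────────────────────┨  
        ┃  Cla┃[notes.txt]│ protocol.c │ erro┃  
        ┃     ┃──────────────────────────────┃  
        ┃     ┃The algorithm manages configur┃  
        ┃     ┃                              ┃  
        ┃     ┃                              ┃  
        ┗━━━━━┃                              ┃  
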